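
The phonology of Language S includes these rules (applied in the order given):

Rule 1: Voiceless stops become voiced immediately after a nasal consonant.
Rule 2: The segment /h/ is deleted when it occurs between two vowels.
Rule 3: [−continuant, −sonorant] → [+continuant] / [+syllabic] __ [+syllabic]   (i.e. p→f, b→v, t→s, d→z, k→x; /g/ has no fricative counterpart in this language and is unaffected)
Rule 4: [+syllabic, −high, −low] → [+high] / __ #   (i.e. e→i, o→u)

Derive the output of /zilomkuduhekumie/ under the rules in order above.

Rule 1 (post-nasal voicing): /k/ is a voiceless stop immediately after the nasal /m/, so it voices to [g]. /zilomkuduhekumie/ → zilomguduhekumie.
Rule 2 (intervocalic h-deletion): /h/ occurs between vowels /u/ and /e/, so it deletes. /zilomguduhekumie/ → zilomguduekumie.
Rule 3 (intervocalic spirantization): /d/ is a stop between vowels /u/ and /u/, so it spirantizes to the fricative [z]. /k/ is a stop between vowels /e/ and /u/, so it spirantizes to the fricative [x]. /zilomguduekumie/ → zilomguzuexumie.
Rule 4 (final vowel raising): /e/ is a mid vowel in word-final position, so it raises to [i]. /zilomguzuexumie/ → zilomguzuexumii.

zilomguzuexumii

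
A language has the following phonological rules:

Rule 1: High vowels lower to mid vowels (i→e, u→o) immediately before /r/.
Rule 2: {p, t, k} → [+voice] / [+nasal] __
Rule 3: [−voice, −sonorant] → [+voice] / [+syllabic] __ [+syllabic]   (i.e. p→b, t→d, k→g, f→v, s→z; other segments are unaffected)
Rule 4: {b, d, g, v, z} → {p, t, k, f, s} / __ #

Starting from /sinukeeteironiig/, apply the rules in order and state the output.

Rule 1 (pre-rhotic lowering): /i/ is a high vowel immediately before /r/, so it lowers to [e]. /sinukeeteironiig/ → sinukeeteeroniig.
Rule 2 (post-nasal voicing): no segment meets the environment; /sinukeeteeroniig/ is unchanged.
Rule 3 (intervocalic voicing): /k/ is a voiceless obstruent between vowels /u/ and /e/, so it voices to [g]. /t/ is a voiceless obstruent between vowels /e/ and /e/, so it voices to [d]. /sinukeeteeroniig/ → sinugeedeeroniig.
Rule 4 (final devoicing): /g/ is a voiced obstruent in word-final position, so it devoices to [k]. /sinugeedeeroniig/ → sinugeedeeroniik.

sinugeedeeroniik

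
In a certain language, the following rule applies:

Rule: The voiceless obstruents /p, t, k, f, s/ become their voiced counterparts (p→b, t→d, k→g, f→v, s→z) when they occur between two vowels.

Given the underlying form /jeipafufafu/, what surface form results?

jeibavuvavu

/p/ is a voiceless obstruent between vowels /i/ and /a/, so it voices to [b].
/f/ is a voiceless obstruent between vowels /a/ and /u/, so it voices to [v].
/f/ is a voiceless obstruent between vowels /u/ and /a/, so it voices to [v].
/f/ is a voiceless obstruent between vowels /a/ and /u/, so it voices to [v].
Surface form: [jeibavuvavu].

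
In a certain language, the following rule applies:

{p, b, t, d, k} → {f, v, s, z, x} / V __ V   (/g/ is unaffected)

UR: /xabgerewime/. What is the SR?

No segment of /xabgerewime/ meets the structural description of the rule, so the form surfaces unchanged.

xabgerewime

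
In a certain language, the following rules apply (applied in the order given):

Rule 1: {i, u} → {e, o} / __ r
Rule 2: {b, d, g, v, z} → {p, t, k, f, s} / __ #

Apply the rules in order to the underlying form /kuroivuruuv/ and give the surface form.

koroivoruuf

Rule 1 (pre-rhotic lowering): /u/ is a high vowel immediately before /r/, so it lowers to [o]. /u/ is a high vowel immediately before /r/, so it lowers to [o]. /kuroivuruuv/ → koroivoruuv.
Rule 2 (final devoicing): /v/ is a voiced obstruent in word-final position, so it devoices to [f]. /koroivoruuv/ → koroivoruuf.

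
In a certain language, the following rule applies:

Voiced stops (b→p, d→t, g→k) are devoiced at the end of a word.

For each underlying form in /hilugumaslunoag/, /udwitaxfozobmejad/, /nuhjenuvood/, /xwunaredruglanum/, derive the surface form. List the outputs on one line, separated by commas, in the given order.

hilugumaslunoak, udwitaxfozobmejat, nuhjenuvoot, xwunaredruglanum

/hilugumaslunoag/: /g/ is a voiced stop in word-final position, so it devoices to [k]. → [hilugumaslunoak].
/udwitaxfozobmejad/: /d/ is a voiced stop in word-final position, so it devoices to [t]. → [udwitaxfozobmejat].
/nuhjenuvood/: /d/ is a voiced stop in word-final position, so it devoices to [t]. → [nuhjenuvoot].
/xwunaredruglanum/: the rule's environment is not met; surfaces unchanged as [xwunaredruglanum].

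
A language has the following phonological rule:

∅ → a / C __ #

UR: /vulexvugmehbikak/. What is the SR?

vulexvugmehbikaka

the form ends in the consonant /k/, so [a] is inserted word-finally.
Surface form: [vulexvugmehbikaka].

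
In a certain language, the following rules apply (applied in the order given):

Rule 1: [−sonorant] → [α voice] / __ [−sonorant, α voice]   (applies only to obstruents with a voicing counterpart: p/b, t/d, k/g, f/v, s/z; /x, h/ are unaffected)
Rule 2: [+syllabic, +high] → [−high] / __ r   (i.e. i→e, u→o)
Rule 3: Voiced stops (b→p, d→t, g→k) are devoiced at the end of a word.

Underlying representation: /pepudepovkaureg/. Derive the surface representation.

Rule 1 (regressive voicing assimilation): /v/ precedes the voiceless obstruent /k/, so it devoices to [f] by assimilation. /pepudepovkaureg/ → pepudepofkaureg.
Rule 2 (pre-rhotic lowering): /u/ is a high vowel immediately before /r/, so it lowers to [o]. /pepudepofkaureg/ → pepudepofkaoreg.
Rule 3 (final devoicing): /g/ is a voiced stop in word-final position, so it devoices to [k]. /pepudepofkaoreg/ → pepudepofkaorek.

pepudepofkaorek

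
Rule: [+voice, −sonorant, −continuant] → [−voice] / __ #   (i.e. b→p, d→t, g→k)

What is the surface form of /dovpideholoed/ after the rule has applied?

/d/ is a voiced stop in word-final position, so it devoices to [t].
Surface form: [dovpideholoet].

dovpideholoet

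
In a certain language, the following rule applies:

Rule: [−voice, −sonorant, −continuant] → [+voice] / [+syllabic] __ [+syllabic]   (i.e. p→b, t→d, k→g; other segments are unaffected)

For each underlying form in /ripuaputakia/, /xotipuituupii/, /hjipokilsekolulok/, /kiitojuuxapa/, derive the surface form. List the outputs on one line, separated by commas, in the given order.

/ripuaputakia/: /p/ is a voiceless stop between vowels /i/ and /u/, so it voices to [b]. /p/ is a voiceless stop between vowels /a/ and /u/, so it voices to [b]. /t/ is a voiceless stop between vowels /u/ and /a/, so it voices to [d]. /k/ is a voiceless stop between vowels /a/ and /i/, so it voices to [g]. → [ribuabudagia].
/xotipuituupii/: /t/ is a voiceless stop between vowels /o/ and /i/, so it voices to [d]. /p/ is a voiceless stop between vowels /i/ and /u/, so it voices to [b]. /t/ is a voiceless stop between vowels /i/ and /u/, so it voices to [d]. /p/ is a voiceless stop between vowels /u/ and /i/, so it voices to [b]. → [xodibuiduubii].
/hjipokilsekolulok/: /p/ is a voiceless stop between vowels /i/ and /o/, so it voices to [b]. /k/ is a voiceless stop between vowels /o/ and /i/, so it voices to [g]. /k/ is a voiceless stop between vowels /e/ and /o/, so it voices to [g]. → [hjibogilsegolulok].
/kiitojuuxapa/: /t/ is a voiceless stop between vowels /i/ and /o/, so it voices to [d]. /p/ is a voiceless stop between vowels /a/ and /a/, so it voices to [b]. → [kiidojuuxaba].

ribuabudagia, xodibuiduubii, hjibogilsegolulok, kiidojuuxaba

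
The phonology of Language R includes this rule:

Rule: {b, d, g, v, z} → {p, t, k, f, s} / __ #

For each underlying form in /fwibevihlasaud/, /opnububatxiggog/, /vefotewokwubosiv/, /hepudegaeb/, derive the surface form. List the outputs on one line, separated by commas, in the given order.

fwibevihlasaut, opnububatxiggok, vefotewokwubosif, hepudegaep

/fwibevihlasaud/: /d/ is a voiced obstruent in word-final position, so it devoices to [t]. → [fwibevihlasaut].
/opnububatxiggog/: /g/ is a voiced obstruent in word-final position, so it devoices to [k]. → [opnububatxiggok].
/vefotewokwubosiv/: /v/ is a voiced obstruent in word-final position, so it devoices to [f]. → [vefotewokwubosif].
/hepudegaeb/: /b/ is a voiced obstruent in word-final position, so it devoices to [p]. → [hepudegaep].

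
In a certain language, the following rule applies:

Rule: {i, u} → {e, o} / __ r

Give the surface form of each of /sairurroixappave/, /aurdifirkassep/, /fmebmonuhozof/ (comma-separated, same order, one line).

saerorroixappave, aordiferkassep, fmebmonuhozof

/sairurroixappave/: /i/ is a high vowel immediately before /r/, so it lowers to [e]. /u/ is a high vowel immediately before /r/, so it lowers to [o]. → [saerorroixappave].
/aurdifirkassep/: /u/ is a high vowel immediately before /r/, so it lowers to [o]. /i/ is a high vowel immediately before /r/, so it lowers to [e]. → [aordiferkassep].
/fmebmonuhozof/: the rule's environment is not met; surfaces unchanged as [fmebmonuhozof].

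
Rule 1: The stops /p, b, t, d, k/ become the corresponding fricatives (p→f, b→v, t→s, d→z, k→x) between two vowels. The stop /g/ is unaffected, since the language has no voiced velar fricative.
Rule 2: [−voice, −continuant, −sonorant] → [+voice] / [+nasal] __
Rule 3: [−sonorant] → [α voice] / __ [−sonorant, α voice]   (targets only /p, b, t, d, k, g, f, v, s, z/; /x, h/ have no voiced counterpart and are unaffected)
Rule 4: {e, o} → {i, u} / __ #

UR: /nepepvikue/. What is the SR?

nefebvixui

Rule 1 (intervocalic spirantization): /p/ is a stop between vowels /e/ and /e/, so it spirantizes to the fricative [f]. /k/ is a stop between vowels /i/ and /u/, so it spirantizes to the fricative [x]. /nepepvikue/ → nefepvixue.
Rule 2 (post-nasal voicing): no segment meets the environment; /nefepvixue/ is unchanged.
Rule 3 (regressive voicing assimilation): /p/ precedes the voiced obstruent /v/, so it voices to [b] by assimilation. /nefepvixue/ → nefebvixue.
Rule 4 (final vowel raising): /e/ is a mid vowel in word-final position, so it raises to [i]. /nefebvixue/ → nefebvixui.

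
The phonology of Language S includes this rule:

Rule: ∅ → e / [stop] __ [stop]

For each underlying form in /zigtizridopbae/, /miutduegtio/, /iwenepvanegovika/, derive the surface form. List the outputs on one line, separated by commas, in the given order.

/zigtizridopbae/: /g/ and /t/ form a stop–stop cluster, so [e] is inserted between them. /p/ and /b/ form a stop–stop cluster, so [e] is inserted between them. → [zigetizridopebae].
/miutduegtio/: /t/ and /d/ form a stop–stop cluster, so [e] is inserted between them. /g/ and /t/ form a stop–stop cluster, so [e] is inserted between them. → [miuteduegetio].
/iwenepvanegovika/: the rule's environment is not met; surfaces unchanged as [iwenepvanegovika].

zigetizridopebae, miuteduegetio, iwenepvanegovika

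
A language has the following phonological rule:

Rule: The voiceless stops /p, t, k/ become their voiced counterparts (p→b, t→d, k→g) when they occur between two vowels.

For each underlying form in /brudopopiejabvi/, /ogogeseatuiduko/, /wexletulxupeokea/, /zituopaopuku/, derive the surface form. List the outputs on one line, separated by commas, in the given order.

brudobobiejabvi, ogogeseaduidugo, wexledulxubeogea, ziduobaobugu

/brudopopiejabvi/: /p/ is a voiceless stop between vowels /o/ and /o/, so it voices to [b]. /p/ is a voiceless stop between vowels /o/ and /i/, so it voices to [b]. → [brudobobiejabvi].
/ogogeseatuiduko/: /t/ is a voiceless stop between vowels /a/ and /u/, so it voices to [d]. /k/ is a voiceless stop between vowels /u/ and /o/, so it voices to [g]. → [ogogeseaduidugo].
/wexletulxupeokea/: /t/ is a voiceless stop between vowels /e/ and /u/, so it voices to [d]. /p/ is a voiceless stop between vowels /u/ and /e/, so it voices to [b]. /k/ is a voiceless stop between vowels /o/ and /e/, so it voices to [g]. → [wexledulxubeogea].
/zituopaopuku/: /t/ is a voiceless stop between vowels /i/ and /u/, so it voices to [d]. /p/ is a voiceless stop between vowels /o/ and /a/, so it voices to [b]. /p/ is a voiceless stop between vowels /o/ and /u/, so it voices to [b]. /k/ is a voiceless stop between vowels /u/ and /u/, so it voices to [g]. → [ziduobaobugu].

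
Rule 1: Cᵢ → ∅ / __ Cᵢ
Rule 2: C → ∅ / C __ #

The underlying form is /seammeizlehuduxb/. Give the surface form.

seameizlehudux

Rule 1 (degemination): /mm/ is a geminate; the first /m/ deletes. /seammeizlehuduxb/ → seameizlehuduxb.
Rule 2 (final cluster simplification): /b/ is the second consonant of a word-final cluster /xb/, so it deletes. /seameizlehuduxb/ → seameizlehudux.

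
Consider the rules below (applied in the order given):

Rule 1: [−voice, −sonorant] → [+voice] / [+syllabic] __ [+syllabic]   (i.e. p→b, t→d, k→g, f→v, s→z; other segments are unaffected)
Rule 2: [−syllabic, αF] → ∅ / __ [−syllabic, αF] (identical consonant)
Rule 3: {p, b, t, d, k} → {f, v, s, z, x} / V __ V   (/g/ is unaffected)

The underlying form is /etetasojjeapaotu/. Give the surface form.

ezezazojeavaozu

Rule 1 (intervocalic voicing): /t/ is a voiceless obstruent between vowels /e/ and /e/, so it voices to [d]. /t/ is a voiceless obstruent between vowels /e/ and /a/, so it voices to [d]. /s/ is a voiceless obstruent between vowels /a/ and /o/, so it voices to [z]. /p/ is a voiceless obstruent between vowels /a/ and /a/, so it voices to [b]. /t/ is a voiceless obstruent between vowels /o/ and /u/, so it voices to [d]. /etetasojjeapaotu/ → ededazojjeabaodu.
Rule 2 (degemination): /jj/ is a geminate; the first /j/ deletes. /ededazojjeabaodu/ → ededazojeabaodu.
Rule 3 (intervocalic spirantization): /d/ is a stop between vowels /e/ and /e/, so it spirantizes to the fricative [z]. /d/ is a stop between vowels /e/ and /a/, so it spirantizes to the fricative [z]. /b/ is a stop between vowels /a/ and /a/, so it spirantizes to the fricative [v]. /d/ is a stop between vowels /o/ and /u/, so it spirantizes to the fricative [z]. /ededazojeabaodu/ → ezezazojeavaozu.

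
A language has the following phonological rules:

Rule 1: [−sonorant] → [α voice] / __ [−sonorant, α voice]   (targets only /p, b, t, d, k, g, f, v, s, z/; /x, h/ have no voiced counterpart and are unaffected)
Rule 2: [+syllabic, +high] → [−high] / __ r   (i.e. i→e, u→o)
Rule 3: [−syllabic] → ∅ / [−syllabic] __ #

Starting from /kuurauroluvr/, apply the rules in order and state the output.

Rule 1 (regressive voicing assimilation): no segment meets the environment; /kuurauroluvr/ is unchanged.
Rule 2 (pre-rhotic lowering): /u/ is a high vowel immediately before /r/, so it lowers to [o]. /u/ is a high vowel immediately before /r/, so it lowers to [o]. /kuurauroluvr/ → kuoraoroluvr.
Rule 3 (final cluster simplification): /r/ is the second consonant of a word-final cluster /vr/, so it deletes. /kuoraoroluvr/ → kuoraoroluv.

kuoraoroluv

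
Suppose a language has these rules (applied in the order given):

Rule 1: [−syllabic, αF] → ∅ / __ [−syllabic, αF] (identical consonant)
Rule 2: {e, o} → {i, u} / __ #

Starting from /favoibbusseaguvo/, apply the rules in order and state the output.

favoibuseaguvu

Rule 1 (degemination): /bb/ is a geminate; the first /b/ deletes. /ss/ is a geminate; the first /s/ deletes. /favoibbusseaguvo/ → favoibuseaguvo.
Rule 2 (final vowel raising): /o/ is a mid vowel in word-final position, so it raises to [u]. /favoibuseaguvo/ → favoibuseaguvu.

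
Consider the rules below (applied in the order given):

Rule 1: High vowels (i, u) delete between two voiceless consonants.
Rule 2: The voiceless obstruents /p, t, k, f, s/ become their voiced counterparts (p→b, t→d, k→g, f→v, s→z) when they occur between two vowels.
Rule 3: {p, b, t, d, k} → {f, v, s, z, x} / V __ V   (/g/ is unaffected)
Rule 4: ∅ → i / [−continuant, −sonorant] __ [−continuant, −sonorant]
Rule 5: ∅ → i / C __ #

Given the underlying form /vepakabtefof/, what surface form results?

Rule 1 (high vowel syncope): no segment meets the environment; /vepakabtefof/ is unchanged.
Rule 2 (intervocalic voicing): /p/ is a voiceless obstruent between vowels /e/ and /a/, so it voices to [b]. /k/ is a voiceless obstruent between vowels /a/ and /a/, so it voices to [g]. /f/ is a voiceless obstruent between vowels /e/ and /o/, so it voices to [v]. /vepakabtefof/ → vebagabtevof.
Rule 3 (intervocalic spirantization): /b/ is a stop between vowels /e/ and /a/, so it spirantizes to the fricative [v]. /vebagabtevof/ → vevagabtevof.
Rule 4 (stop-cluster i-epenthesis): /b/ and /t/ form a stop–stop cluster, so [i] is inserted between them. /vevagabtevof/ → vevagabitevof.
Rule 5 (final i-epenthesis): the form ends in the consonant /f/, so [i] is inserted word-finally. /vevagabitevof/ → vevagabitevofi.

vevagabitevofi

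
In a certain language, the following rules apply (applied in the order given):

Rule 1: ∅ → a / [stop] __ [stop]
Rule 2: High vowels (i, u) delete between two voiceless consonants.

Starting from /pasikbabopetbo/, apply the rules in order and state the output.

paskababopetabo

Rule 1 (stop-cluster a-epenthesis): /k/ and /b/ form a stop–stop cluster, so [a] is inserted between them. /t/ and /b/ form a stop–stop cluster, so [a] is inserted between them. /pasikbabopetbo/ → pasikababopetabo.
Rule 2 (high vowel syncope): /i/ is a high vowel flanked by voiceless consonants /s/ and /k/, so it deletes. /pasikababopetabo/ → paskababopetabo.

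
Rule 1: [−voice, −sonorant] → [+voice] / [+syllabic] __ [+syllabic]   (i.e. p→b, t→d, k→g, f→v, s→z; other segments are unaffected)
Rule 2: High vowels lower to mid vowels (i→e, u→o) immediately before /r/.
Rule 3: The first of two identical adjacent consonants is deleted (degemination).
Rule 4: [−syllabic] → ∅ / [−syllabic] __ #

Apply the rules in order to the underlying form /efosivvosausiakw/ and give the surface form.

evozivozauziak

Rule 1 (intervocalic voicing): /f/ is a voiceless obstruent between vowels /e/ and /o/, so it voices to [v]. /s/ is a voiceless obstruent between vowels /o/ and /i/, so it voices to [z]. /s/ is a voiceless obstruent between vowels /o/ and /a/, so it voices to [z]. /s/ is a voiceless obstruent between vowels /u/ and /i/, so it voices to [z]. /efosivvosausiakw/ → evozivvozauziakw.
Rule 2 (pre-rhotic lowering): no segment meets the environment; /evozivvozauziakw/ is unchanged.
Rule 3 (degemination): /vv/ is a geminate; the first /v/ deletes. /evozivvozauziakw/ → evozivozauziakw.
Rule 4 (final cluster simplification): /w/ is the second consonant of a word-final cluster /kw/, so it deletes. /evozivozauziakw/ → evozivozauziak.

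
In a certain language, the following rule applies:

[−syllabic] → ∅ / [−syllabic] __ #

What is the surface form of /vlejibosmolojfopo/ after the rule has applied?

vlejibosmolojfopo

No segment of /vlejibosmolojfopo/ meets the structural description of the rule, so the form surfaces unchanged.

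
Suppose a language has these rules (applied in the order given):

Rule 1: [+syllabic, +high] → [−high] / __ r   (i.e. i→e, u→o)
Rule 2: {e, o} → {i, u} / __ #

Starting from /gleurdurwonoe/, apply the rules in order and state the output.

gleordorwonoi

Rule 1 (pre-rhotic lowering): /u/ is a high vowel immediately before /r/, so it lowers to [o]. /u/ is a high vowel immediately before /r/, so it lowers to [o]. /gleurdurwonoe/ → gleordorwonoe.
Rule 2 (final vowel raising): /e/ is a mid vowel in word-final position, so it raises to [i]. /gleordorwonoe/ → gleordorwonoi.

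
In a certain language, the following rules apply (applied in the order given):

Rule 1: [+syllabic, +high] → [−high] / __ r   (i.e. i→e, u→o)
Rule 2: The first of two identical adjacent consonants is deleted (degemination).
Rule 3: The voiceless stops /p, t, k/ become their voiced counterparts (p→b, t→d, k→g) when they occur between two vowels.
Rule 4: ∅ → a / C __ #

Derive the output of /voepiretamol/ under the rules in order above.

voeberedamola

Rule 1 (pre-rhotic lowering): /i/ is a high vowel immediately before /r/, so it lowers to [e]. /voepiretamol/ → voeperetamol.
Rule 2 (degemination): no segment meets the environment; /voeperetamol/ is unchanged.
Rule 3 (intervocalic voicing): /p/ is a voiceless stop between vowels /e/ and /e/, so it voices to [b]. /t/ is a voiceless stop between vowels /e/ and /a/, so it voices to [d]. /voeperetamol/ → voeberedamol.
Rule 4 (final a-epenthesis): the form ends in the consonant /l/, so [a] is inserted word-finally. /voeberedamol/ → voeberedamola.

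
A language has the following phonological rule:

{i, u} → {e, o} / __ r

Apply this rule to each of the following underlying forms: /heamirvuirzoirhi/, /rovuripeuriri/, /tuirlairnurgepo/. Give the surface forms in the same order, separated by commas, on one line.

heamervuerzoerhi, rovoripeoreri, tuerlaernorgepo

/heamirvuirzoirhi/: /i/ is a high vowel immediately before /r/, so it lowers to [e]. /i/ is a high vowel immediately before /r/, so it lowers to [e]. /i/ is a high vowel immediately before /r/, so it lowers to [e]. → [heamervuerzoerhi].
/rovuripeuriri/: /u/ is a high vowel immediately before /r/, so it lowers to [o]. /u/ is a high vowel immediately before /r/, so it lowers to [o]. /i/ is a high vowel immediately before /r/, so it lowers to [e]. → [rovoripeoreri].
/tuirlairnurgepo/: /i/ is a high vowel immediately before /r/, so it lowers to [e]. /i/ is a high vowel immediately before /r/, so it lowers to [e]. /u/ is a high vowel immediately before /r/, so it lowers to [o]. → [tuerlaernorgepo].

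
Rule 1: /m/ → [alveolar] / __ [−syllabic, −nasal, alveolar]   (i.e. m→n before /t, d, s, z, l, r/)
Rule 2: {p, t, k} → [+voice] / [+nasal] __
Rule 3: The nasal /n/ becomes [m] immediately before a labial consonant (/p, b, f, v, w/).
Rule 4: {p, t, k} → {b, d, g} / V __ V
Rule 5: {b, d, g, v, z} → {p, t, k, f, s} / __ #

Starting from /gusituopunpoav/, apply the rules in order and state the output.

Rule 1 (nasal place assimilation): no segment meets the environment; /gusituopunpoav/ is unchanged.
Rule 2 (post-nasal voicing): /p/ is a voiceless stop immediately after the nasal /n/, so it voices to [b]. /gusituopunpoav/ → gusituopunboav.
Rule 3 (nasal place assimilation): /n/ precedes the labial consonant /b/, so it assimilates in place to [m]. /gusituopunboav/ → gusituopumboav.
Rule 4 (intervocalic voicing): /t/ is a voiceless stop between vowels /i/ and /u/, so it voices to [d]. /p/ is a voiceless stop between vowels /o/ and /u/, so it voices to [b]. /gusituopumboav/ → gusiduobumboav.
Rule 5 (final devoicing): /v/ is a voiced obstruent in word-final position, so it devoices to [f]. /gusiduobumboav/ → gusiduobumboaf.

gusiduobumboaf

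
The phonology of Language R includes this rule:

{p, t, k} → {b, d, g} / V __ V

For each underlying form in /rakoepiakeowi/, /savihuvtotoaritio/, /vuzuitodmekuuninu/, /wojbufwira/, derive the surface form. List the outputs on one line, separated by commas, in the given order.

ragoebiageowi, savihuvtodoaridio, vuzuidodmeguuninu, wojbufwira

/rakoepiakeowi/: /k/ is a voiceless stop between vowels /a/ and /o/, so it voices to [g]. /p/ is a voiceless stop between vowels /e/ and /i/, so it voices to [b]. /k/ is a voiceless stop between vowels /a/ and /e/, so it voices to [g]. → [ragoebiageowi].
/savihuvtotoaritio/: /t/ is a voiceless stop between vowels /o/ and /o/, so it voices to [d]. /t/ is a voiceless stop between vowels /i/ and /i/, so it voices to [d]. → [savihuvtodoaridio].
/vuzuitodmekuuninu/: /t/ is a voiceless stop between vowels /i/ and /o/, so it voices to [d]. /k/ is a voiceless stop between vowels /e/ and /u/, so it voices to [g]. → [vuzuidodmeguuninu].
/wojbufwira/: the rule's environment is not met; surfaces unchanged as [wojbufwira].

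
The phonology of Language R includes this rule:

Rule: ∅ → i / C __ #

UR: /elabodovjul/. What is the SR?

the form ends in the consonant /l/, so [i] is inserted word-finally.
Surface form: [elabodovjuli].

elabodovjuli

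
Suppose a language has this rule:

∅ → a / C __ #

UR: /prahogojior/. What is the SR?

the form ends in the consonant /r/, so [a] is inserted word-finally.
Surface form: [prahogojiora].

prahogojiora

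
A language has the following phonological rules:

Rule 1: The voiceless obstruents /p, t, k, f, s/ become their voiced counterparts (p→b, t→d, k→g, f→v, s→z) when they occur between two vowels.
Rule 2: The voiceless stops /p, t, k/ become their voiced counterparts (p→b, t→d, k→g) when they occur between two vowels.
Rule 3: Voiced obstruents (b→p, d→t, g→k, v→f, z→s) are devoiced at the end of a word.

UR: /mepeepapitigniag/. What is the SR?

mebeebabidigniak

Rule 1 (intervocalic voicing): /p/ is a voiceless obstruent between vowels /e/ and /e/, so it voices to [b]. /p/ is a voiceless obstruent between vowels /e/ and /a/, so it voices to [b]. /p/ is a voiceless obstruent between vowels /a/ and /i/, so it voices to [b]. /t/ is a voiceless obstruent between vowels /i/ and /i/, so it voices to [d]. /mepeepapitigniag/ → mebeebabidigniag.
Rule 2 (intervocalic voicing): no segment meets the environment; /mebeebabidigniag/ is unchanged.
Rule 3 (final devoicing): /g/ is a voiced obstruent in word-final position, so it devoices to [k]. /mebeebabidigniag/ → mebeebabidigniak.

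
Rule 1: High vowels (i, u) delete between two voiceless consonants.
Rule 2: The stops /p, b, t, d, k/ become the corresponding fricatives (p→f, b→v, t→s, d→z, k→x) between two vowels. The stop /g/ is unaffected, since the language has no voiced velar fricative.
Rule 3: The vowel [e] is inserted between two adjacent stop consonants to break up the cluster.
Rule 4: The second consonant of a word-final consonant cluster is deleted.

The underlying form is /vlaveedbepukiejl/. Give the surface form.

vlaveedebepekiej

Rule 1 (high vowel syncope): /u/ is a high vowel flanked by voiceless consonants /p/ and /k/, so it deletes. /vlaveedbepukiejl/ → vlaveedbepkiejl.
Rule 2 (intervocalic spirantization): no segment meets the environment; /vlaveedbepkiejl/ is unchanged.
Rule 3 (stop-cluster e-epenthesis): /d/ and /b/ form a stop–stop cluster, so [e] is inserted between them. /p/ and /k/ form a stop–stop cluster, so [e] is inserted between them. /vlaveedbepkiejl/ → vlaveedebepekiejl.
Rule 4 (final cluster simplification): /l/ is the second consonant of a word-final cluster /jl/, so it deletes. /vlaveedebepekiejl/ → vlaveedebepekiej.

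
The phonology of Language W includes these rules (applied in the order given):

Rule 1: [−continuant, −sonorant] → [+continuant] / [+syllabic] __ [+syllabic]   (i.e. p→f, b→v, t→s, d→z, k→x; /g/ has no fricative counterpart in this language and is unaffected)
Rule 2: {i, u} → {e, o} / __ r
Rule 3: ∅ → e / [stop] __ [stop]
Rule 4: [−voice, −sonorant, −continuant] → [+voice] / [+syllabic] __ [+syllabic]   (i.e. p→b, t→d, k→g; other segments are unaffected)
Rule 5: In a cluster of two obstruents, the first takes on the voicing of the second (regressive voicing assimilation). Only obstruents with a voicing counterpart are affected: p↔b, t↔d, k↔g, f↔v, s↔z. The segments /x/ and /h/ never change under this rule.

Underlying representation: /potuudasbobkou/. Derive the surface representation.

posuuzazbobegou

Rule 1 (intervocalic spirantization): /t/ is a stop between vowels /o/ and /u/, so it spirantizes to the fricative [s]. /d/ is a stop between vowels /u/ and /a/, so it spirantizes to the fricative [z]. /potuudasbobkou/ → posuuzasbobkou.
Rule 2 (pre-rhotic lowering): no segment meets the environment; /posuuzasbobkou/ is unchanged.
Rule 3 (stop-cluster e-epenthesis): /b/ and /k/ form a stop–stop cluster, so [e] is inserted between them. /posuuzasbobkou/ → posuuzasbobekou.
Rule 4 (intervocalic voicing): /k/ is a voiceless stop between vowels /e/ and /o/, so it voices to [g]. /posuuzasbobekou/ → posuuzasbobegou.
Rule 5 (regressive voicing assimilation): /s/ precedes the voiced obstruent /b/, so it voices to [z] by assimilation. /posuuzasbobegou/ → posuuzazbobegou.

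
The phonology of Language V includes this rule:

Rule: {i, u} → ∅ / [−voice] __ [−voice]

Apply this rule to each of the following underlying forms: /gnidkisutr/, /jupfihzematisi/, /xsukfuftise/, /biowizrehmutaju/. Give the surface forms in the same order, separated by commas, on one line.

/gnidkisutr/: /i/ is a high vowel flanked by voiceless consonants /k/ and /s/, so it deletes. /u/ is a high vowel flanked by voiceless consonants /s/ and /t/, so it deletes. → [gnidkstr].
/jupfihzematisi/: /i/ is a high vowel flanked by voiceless consonants /f/ and /h/, so it deletes. /i/ is a high vowel flanked by voiceless consonants /t/ and /s/, so it deletes. → [jupfhzematsi].
/xsukfuftise/: /u/ is a high vowel flanked by voiceless consonants /s/ and /k/, so it deletes. /u/ is a high vowel flanked by voiceless consonants /f/ and /f/, so it deletes. /i/ is a high vowel flanked by voiceless consonants /t/ and /s/, so it deletes. → [xskfftse].
/biowizrehmutaju/: the rule's environment is not met; surfaces unchanged as [biowizrehmutaju].

gnidkstr, jupfhzematsi, xskfftse, biowizrehmutaju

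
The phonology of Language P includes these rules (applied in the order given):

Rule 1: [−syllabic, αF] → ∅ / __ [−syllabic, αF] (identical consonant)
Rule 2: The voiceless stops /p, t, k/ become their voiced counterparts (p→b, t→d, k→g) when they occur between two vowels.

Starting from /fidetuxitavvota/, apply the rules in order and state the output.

fideduxidavoda

Rule 1 (degemination): /vv/ is a geminate; the first /v/ deletes. /fidetuxitavvota/ → fidetuxitavota.
Rule 2 (intervocalic voicing): /t/ is a voiceless stop between vowels /e/ and /u/, so it voices to [d]. /t/ is a voiceless stop between vowels /i/ and /a/, so it voices to [d]. /t/ is a voiceless stop between vowels /o/ and /a/, so it voices to [d]. /fidetuxitavota/ → fideduxidavoda.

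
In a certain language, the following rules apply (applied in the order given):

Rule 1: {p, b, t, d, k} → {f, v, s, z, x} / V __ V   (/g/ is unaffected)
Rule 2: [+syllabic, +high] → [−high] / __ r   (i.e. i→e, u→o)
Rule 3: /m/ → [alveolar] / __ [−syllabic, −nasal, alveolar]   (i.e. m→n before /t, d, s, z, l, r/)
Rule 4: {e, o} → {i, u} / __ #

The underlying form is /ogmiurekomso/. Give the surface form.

Rule 1 (intervocalic spirantization): /k/ is a stop between vowels /e/ and /o/, so it spirantizes to the fricative [x]. /ogmiurekomso/ → ogmiurexomso.
Rule 2 (pre-rhotic lowering): /u/ is a high vowel immediately before /r/, so it lowers to [o]. /ogmiurexomso/ → ogmiorexomso.
Rule 3 (nasal place assimilation): /m/ precedes the alveolar consonant /s/, so it assimilates in place to [n]. /ogmiorexomso/ → ogmiorexonso.
Rule 4 (final vowel raising): /o/ is a mid vowel in word-final position, so it raises to [u]. /ogmiorexonso/ → ogmiorexonsu.

ogmiorexonsu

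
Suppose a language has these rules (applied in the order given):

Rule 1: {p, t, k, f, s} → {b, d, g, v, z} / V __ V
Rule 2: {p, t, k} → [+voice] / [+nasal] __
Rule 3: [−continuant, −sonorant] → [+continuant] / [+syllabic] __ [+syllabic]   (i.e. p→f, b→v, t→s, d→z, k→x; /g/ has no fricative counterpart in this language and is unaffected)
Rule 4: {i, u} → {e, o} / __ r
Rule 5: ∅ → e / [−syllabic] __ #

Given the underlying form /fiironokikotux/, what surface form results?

Rule 1 (intervocalic voicing): /k/ is a voiceless obstruent between vowels /o/ and /i/, so it voices to [g]. /k/ is a voiceless obstruent between vowels /i/ and /o/, so it voices to [g]. /t/ is a voiceless obstruent between vowels /o/ and /u/, so it voices to [d]. /fiironokikotux/ → fiironogigodux.
Rule 2 (post-nasal voicing): no segment meets the environment; /fiironogigodux/ is unchanged.
Rule 3 (intervocalic spirantization): /d/ is a stop between vowels /o/ and /u/, so it spirantizes to the fricative [z]. /fiironogigodux/ → fiironogigozux.
Rule 4 (pre-rhotic lowering): /i/ is a high vowel immediately before /r/, so it lowers to [e]. /fiironogigozux/ → fieronogigozux.
Rule 5 (final e-epenthesis): the form ends in the consonant /x/, so [e] is inserted word-finally. /fieronogigozux/ → fieronogigozuxe.

fieronogigozuxe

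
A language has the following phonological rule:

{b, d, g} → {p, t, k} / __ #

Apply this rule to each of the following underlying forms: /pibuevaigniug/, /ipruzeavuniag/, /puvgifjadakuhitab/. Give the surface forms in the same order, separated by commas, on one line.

pibuevaigniuk, ipruzeavuniak, puvgifjadakuhitap

/pibuevaigniug/: /g/ is a voiced stop in word-final position, so it devoices to [k]. → [pibuevaigniuk].
/ipruzeavuniag/: /g/ is a voiced stop in word-final position, so it devoices to [k]. → [ipruzeavuniak].
/puvgifjadakuhitab/: /b/ is a voiced stop in word-final position, so it devoices to [p]. → [puvgifjadakuhitap].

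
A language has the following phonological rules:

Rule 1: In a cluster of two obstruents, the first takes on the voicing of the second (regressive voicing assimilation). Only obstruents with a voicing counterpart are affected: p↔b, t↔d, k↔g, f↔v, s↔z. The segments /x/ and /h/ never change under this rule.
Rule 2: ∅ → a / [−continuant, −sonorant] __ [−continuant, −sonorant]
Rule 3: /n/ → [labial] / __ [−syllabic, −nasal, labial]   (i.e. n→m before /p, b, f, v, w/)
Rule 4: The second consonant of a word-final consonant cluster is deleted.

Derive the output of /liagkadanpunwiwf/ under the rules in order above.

liakakadampumwiw

Rule 1 (regressive voicing assimilation): /g/ precedes the voiceless obstruent /k/, so it devoices to [k] by assimilation. /liagkadanpunwiwf/ → liakkadanpunwiwf.
Rule 2 (stop-cluster a-epenthesis): /k/ and /k/ form a stop–stop cluster, so [a] is inserted between them. /liakkadanpunwiwf/ → liakakadanpunwiwf.
Rule 3 (nasal place assimilation): /n/ precedes the labial consonant /p/, so it assimilates in place to [m]. /n/ precedes the labial consonant /w/, so it assimilates in place to [m]. /liakakadanpunwiwf/ → liakakadampumwiwf.
Rule 4 (final cluster simplification): /f/ is the second consonant of a word-final cluster /wf/, so it deletes. /liakakadampumwiwf/ → liakakadampumwiw.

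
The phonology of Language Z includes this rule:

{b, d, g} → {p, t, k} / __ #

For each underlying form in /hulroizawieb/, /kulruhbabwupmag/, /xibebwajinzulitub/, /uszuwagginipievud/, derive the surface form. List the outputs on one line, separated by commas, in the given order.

hulroizawiep, kulruhbabwupmak, xibebwajinzulitup, uszuwagginipievut

/hulroizawieb/: /b/ is a voiced stop in word-final position, so it devoices to [p]. → [hulroizawiep].
/kulruhbabwupmag/: /g/ is a voiced stop in word-final position, so it devoices to [k]. → [kulruhbabwupmak].
/xibebwajinzulitub/: /b/ is a voiced stop in word-final position, so it devoices to [p]. → [xibebwajinzulitup].
/uszuwagginipievud/: /d/ is a voiced stop in word-final position, so it devoices to [t]. → [uszuwagginipievut].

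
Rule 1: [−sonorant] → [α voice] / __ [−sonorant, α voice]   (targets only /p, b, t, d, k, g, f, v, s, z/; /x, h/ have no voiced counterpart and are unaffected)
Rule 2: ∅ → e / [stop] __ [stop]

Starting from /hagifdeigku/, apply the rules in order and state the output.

hagivdeikeku

Rule 1 (regressive voicing assimilation): /f/ precedes the voiced obstruent /d/, so it voices to [v] by assimilation. /g/ precedes the voiceless obstruent /k/, so it devoices to [k] by assimilation. /hagifdeigku/ → hagivdeikku.
Rule 2 (stop-cluster e-epenthesis): /k/ and /k/ form a stop–stop cluster, so [e] is inserted between them. /hagivdeikku/ → hagivdeikeku.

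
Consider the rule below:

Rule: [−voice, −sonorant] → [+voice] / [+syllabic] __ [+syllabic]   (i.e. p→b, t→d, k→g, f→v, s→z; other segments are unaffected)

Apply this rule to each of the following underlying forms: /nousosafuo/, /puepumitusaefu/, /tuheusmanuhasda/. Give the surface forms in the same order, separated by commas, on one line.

nouzozavuo, puebumiduzaevu, tuheusmanuhasda

/nousosafuo/: /s/ is a voiceless obstruent between vowels /u/ and /o/, so it voices to [z]. /s/ is a voiceless obstruent between vowels /o/ and /a/, so it voices to [z]. /f/ is a voiceless obstruent between vowels /a/ and /u/, so it voices to [v]. → [nouzozavuo].
/puepumitusaefu/: /p/ is a voiceless obstruent between vowels /e/ and /u/, so it voices to [b]. /t/ is a voiceless obstruent between vowels /i/ and /u/, so it voices to [d]. /s/ is a voiceless obstruent between vowels /u/ and /a/, so it voices to [z]. /f/ is a voiceless obstruent between vowels /e/ and /u/, so it voices to [v]. → [puebumiduzaevu].
/tuheusmanuhasda/: the rule's environment is not met; surfaces unchanged as [tuheusmanuhasda].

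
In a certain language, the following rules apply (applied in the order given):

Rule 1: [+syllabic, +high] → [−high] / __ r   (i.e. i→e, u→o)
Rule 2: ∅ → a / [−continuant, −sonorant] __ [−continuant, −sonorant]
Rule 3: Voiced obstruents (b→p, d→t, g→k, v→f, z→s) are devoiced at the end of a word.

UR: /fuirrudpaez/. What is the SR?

Rule 1 (pre-rhotic lowering): /i/ is a high vowel immediately before /r/, so it lowers to [e]. /fuirrudpaez/ → fuerrudpaez.
Rule 2 (stop-cluster a-epenthesis): /d/ and /p/ form a stop–stop cluster, so [a] is inserted between them. /fuerrudpaez/ → fuerrudapaez.
Rule 3 (final devoicing): /z/ is a voiced obstruent in word-final position, so it devoices to [s]. /fuerrudapaez/ → fuerrudapaes.

fuerrudapaes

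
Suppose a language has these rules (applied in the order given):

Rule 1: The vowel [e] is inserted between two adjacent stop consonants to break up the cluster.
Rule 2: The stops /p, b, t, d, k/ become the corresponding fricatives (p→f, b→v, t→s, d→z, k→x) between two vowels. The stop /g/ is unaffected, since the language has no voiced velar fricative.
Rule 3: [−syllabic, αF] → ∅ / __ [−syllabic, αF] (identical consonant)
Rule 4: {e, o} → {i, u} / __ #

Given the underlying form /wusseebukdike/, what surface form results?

Rule 1 (stop-cluster e-epenthesis): /k/ and /d/ form a stop–stop cluster, so [e] is inserted between them. /wusseebukdike/ → wusseebukedike.
Rule 2 (intervocalic spirantization): /b/ is a stop between vowels /e/ and /u/, so it spirantizes to the fricative [v]. /k/ is a stop between vowels /u/ and /e/, so it spirantizes to the fricative [x]. /d/ is a stop between vowels /e/ and /i/, so it spirantizes to the fricative [z]. /k/ is a stop between vowels /i/ and /e/, so it spirantizes to the fricative [x]. /wusseebukedike/ → wusseevuxezixe.
Rule 3 (degemination): /ss/ is a geminate; the first /s/ deletes. /wusseevuxezixe/ → wuseevuxezixe.
Rule 4 (final vowel raising): /e/ is a mid vowel in word-final position, so it raises to [i]. /wuseevuxezixe/ → wuseevuxezixi.

wuseevuxezixi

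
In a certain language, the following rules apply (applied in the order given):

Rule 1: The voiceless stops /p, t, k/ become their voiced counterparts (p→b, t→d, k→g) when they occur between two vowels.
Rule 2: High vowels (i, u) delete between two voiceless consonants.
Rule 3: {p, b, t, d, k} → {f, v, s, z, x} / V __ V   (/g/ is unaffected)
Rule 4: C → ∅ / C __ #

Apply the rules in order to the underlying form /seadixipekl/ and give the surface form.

Rule 1 (intervocalic voicing): /p/ is a voiceless stop between vowels /i/ and /e/, so it voices to [b]. /seadixipekl/ → seadixibekl.
Rule 2 (high vowel syncope): no segment meets the environment; /seadixibekl/ is unchanged.
Rule 3 (intervocalic spirantization): /d/ is a stop between vowels /a/ and /i/, so it spirantizes to the fricative [z]. /b/ is a stop between vowels /i/ and /e/, so it spirantizes to the fricative [v]. /seadixibekl/ → seazixivekl.
Rule 4 (final cluster simplification): /l/ is the second consonant of a word-final cluster /kl/, so it deletes. /seazixivekl/ → seazixivek.

seazixivek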